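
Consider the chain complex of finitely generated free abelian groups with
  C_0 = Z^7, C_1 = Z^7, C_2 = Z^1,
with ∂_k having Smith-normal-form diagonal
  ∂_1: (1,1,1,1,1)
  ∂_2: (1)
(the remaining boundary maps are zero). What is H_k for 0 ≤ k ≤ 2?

H_0: b_0 = 7 − 0 − 5 = 2; torsion from ∂_1 factors > 1: none. So H_0 = Z^2.
H_1: b_1 = 7 − 5 − 1 = 1; torsion from ∂_2 factors > 1: none. So H_1 = Z.
H_2: b_2 = 1 − 1 − 0 = 0; torsion from ∂_3 factors > 1: none. So H_2 = 0.

H_0 = Z^2,  H_1 = Z,  H_2 = 0.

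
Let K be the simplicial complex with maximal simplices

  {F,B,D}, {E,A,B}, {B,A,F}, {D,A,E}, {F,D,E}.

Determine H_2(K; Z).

We work with the vertex ordering A < B < D < E < F. The simplices of K, each written with vertices in increasing order, are:

  0-simplices (5): A, B, D, E, F
  1-simplices (10): AB, AD, AE, AF, BD, BE, BF, DE, DF, EF
  2-simplices (5): ABE, ABF, ADE, BDF, DEF

so the chain groups are C_0 ≅ Z^5, C_1 ≅ Z^10, C_2 ≅ Z^5.

The boundary map ∂_1: C_1 → C_0 sends each edge [p,q] (with p < q) to q − p.
The 5×10 boundary matrix has rank 4 and Smith normal form diag(1,1,1,1).

Boundary ∂_2: C_2 → C_1 sends each 2-simplex [p,q,r] to [q,r] − [p,r] + [p,q]. For instance
  ∂ABF = BF − AF + AB,
  ∂ABE = BE − AE + AB.
The resulting 10×5 matrix has rank 5, and its Smith normal form has invariant factors (1,1,1,1,1).

Reading off H_k = ker ∂_k / im ∂_{k+1}:

  H_2: rank ker ∂_2 − rank ∂_3 = (5 − 5) − 0 = 0, and there is no ∂_3, so H_2 = 0.

(K is a triangulation of the Möbius band.)

H_2 = 0.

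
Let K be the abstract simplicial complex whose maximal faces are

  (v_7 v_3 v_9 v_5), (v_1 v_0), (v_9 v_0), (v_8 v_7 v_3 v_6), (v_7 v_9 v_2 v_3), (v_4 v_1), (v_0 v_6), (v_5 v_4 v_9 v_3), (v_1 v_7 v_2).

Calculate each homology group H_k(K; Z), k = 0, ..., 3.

K has 10 vertices, 23 edges, 15 triangles, 4 3-simplices.
rank ∂_0 = 0, rank ∂_1 = 9 ⇒ b_0 = 10 − 0 − 9 = 1; all invariant factors of ∂_1 are 1 so no torsion. So H_0 = Z.
rank ∂_1 = 9, rank ∂_2 = 11 ⇒ b_1 = 23 − 9 − 11 = 3; all invariant factors of ∂_2 are 1 so no torsion. So H_1 = Z^3.
rank ∂_2 = 11, rank ∂_3 = 4 ⇒ b_2 = 15 − 11 − 4 = 0; all invariant factors of ∂_3 are 1 so no torsion. So H_2 = 0.
rank ∂_3 = 4, rank ∂_4 = 0 ⇒ b_3 = 4 − 4 − 0 = 0. So H_3 = 0.

H_0 ≅ Z,  H_1 ≅ Z^3,  H_2 = 0,  H_3 = 0.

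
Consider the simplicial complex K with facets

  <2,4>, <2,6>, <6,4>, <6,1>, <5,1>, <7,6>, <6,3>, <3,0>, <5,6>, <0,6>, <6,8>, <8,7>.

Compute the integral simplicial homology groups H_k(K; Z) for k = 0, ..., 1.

H_0 ≅ Z,  H_1 ≅ Z^4.

Take the total order 0 < 1 < 2 < 3 < 4 < 5 < 6 < 7 < 8 on the vertex set. Then K (dimension 1) consists of the simplices:

  0-simplices (9): [0], [1], [2], [3], [4], [5], [6], [7], [8]
  1-simplices (12): [0,3], [0,6], [1,5], [1,6], [2,4], [2,6], [3,6], [4,6], [5,6], [6,7], [6,8], [7,8]

Hence C_0 ≅ Z^9, C_1 ≅ Z^12.

∂_1: C_1 → C_0 is given by ∂[p,q] = [q] − [p]. For instance
  ∂[6,7] = [7] − [6].
As a 9×12 matrix over Z this has rank 8, with invariant factors (1,1,1,1,1,1,1,1).

From H_k ≅ ker(∂_k) / im(∂_{k+1}) we obtain:

  H_0: rank C_0 − rank ∂_1 = 9 − 8 = 1, and the invariant factors of ∂_1 are all 1, so H_0 = Z.
  H_1: rank ker ∂_1 − rank ∂_2 = (12 − 8) − 0 = 4, and there is no ∂_2, so H_1 = Z^4.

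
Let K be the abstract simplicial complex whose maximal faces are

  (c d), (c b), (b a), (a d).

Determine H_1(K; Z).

Fix the vertex order a < b < c < d and write every simplex with vertices in increasing order. Then dim K = 1 and the simplices of K are:

  0-simplices (4): a, b, c, d
  1-simplices (4): ab, ad, bc, cd

Hence C_0 ≅ Z^4, C_1 ≅ Z^4.

The boundary map ∂_1: C_1 → C_0 maps an edge to its endpoints' difference, ∂[p,q] = q − p. For instance
  ∂cd = d − c.
This gives a 4×4 integer matrix of rank 3; reducing to Smith normal form yields diagonal entries (1,1,1).

Now H_k = ker ∂_k / im ∂_{k+1}, so:

  H_1: rank ker ∂_1 − rank ∂_2 = (4 − 3) − 0 = 1, and there is no ∂_2, so H_1 = Z.

H_1 ≅ Z.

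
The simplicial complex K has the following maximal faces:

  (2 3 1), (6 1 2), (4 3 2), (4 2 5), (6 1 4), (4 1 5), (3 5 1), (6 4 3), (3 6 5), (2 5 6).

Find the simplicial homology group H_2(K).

H_2 = 0.

Order the vertices as 1 < 2 < 3 < 4 < 5 < 6. Listing each simplex with vertices in this order, K has dimension 2 with simplices:

  0-simplices (6): [1], [2], [3], [4], [5], [6]
  1-simplices (15): [1,2], [1,3], [1,4], [1,5], [1,6], [2,3], [2,4], [2,5], [2,6], [3,4], [3,5], [3,6], [4,5], [4,6], [5,6]
  2-simplices (10): [1,2,3], [1,2,6], [1,3,5], [1,4,5], [1,4,6], [2,3,4], [2,4,5], [2,5,6], [3,4,6], [3,5,6]

Hence C_0 ≅ Z^6, C_1 ≅ Z^15, C_2 ≅ Z^10.

Boundary ∂_1: C_1 → C_0 maps an edge to its endpoints' difference, ∂[p,q] = q − p. For instance
  ∂[4,6] = [6] − [4].
The 6×15 boundary matrix has rank 5 and Smith normal form diag(1,1,1,1,1).

The boundary map ∂_2: C_2 → C_1 sends each 2-simplex [p,q,r] to [q,r] − [p,r] + [p,q]. For instance
  ∂[3,4,6] = [4,6] − [3,6] + [3,4],
  ∂[1,2,6] = [2,6] − [1,6] + [1,2].
As a 15×10 matrix over Z this has rank 10, with invariant factors (1,1,1,1,1,1,1,1,1,2).

From H_k ≅ ker(∂_k) / im(∂_{k+1}) we obtain:

  H_2: rank ker ∂_2 − rank ∂_3 = (10 − 10) − 0 = 0, and there is no ∂_3, so H_2 ≅ 0.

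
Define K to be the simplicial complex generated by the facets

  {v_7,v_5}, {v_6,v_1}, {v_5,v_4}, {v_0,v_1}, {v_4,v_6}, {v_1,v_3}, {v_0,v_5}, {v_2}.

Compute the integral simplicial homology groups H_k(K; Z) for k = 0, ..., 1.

H_0 = Z^2,  H_1 = Z.

Take the total order v_0 < v_1 < v_2 < v_3 < v_4 < v_5 < v_6 < v_7 on the vertex set. Then K (dimension 1) consists of the simplices:

  0-simplices (8): [v_0], [v_1], [v_2], [v_3], [v_4], [v_5], [v_6], [v_7]
  1-simplices (7): [v_0,v_1], [v_0,v_5], [v_1,v_3], [v_1,v_6], [v_4,v_5], [v_4,v_6], [v_5,v_7]

giving chain groups C_0 ≅ Z^8, C_1 ≅ Z^7.

Boundary ∂_1: C_1 → C_0 sends each edge [p,q] (with p < q) to q − p. For instance
  ∂[v_4,v_6] = [v_6] − [v_4].
The 8×7 boundary matrix has rank 6 and Smith normal form diag(1,1,1,1,1,1).

From H_k ≅ ker(∂_k) / im(∂_{k+1}) we obtain:

  H_0: rank C_0 − rank ∂_1 = 8 − 6 = 2, and the invariant factors of ∂_1 are all 1, so H_0 ≅ Z^2.
  H_1: rank ker ∂_1 − rank ∂_2 = (7 − 6) − 0 = 1, and there is no ∂_2, so H_1 ≅ Z.

As a check, the Euler characteristic is 8 − 7 = 1, which agrees with 2 − 1 = 1.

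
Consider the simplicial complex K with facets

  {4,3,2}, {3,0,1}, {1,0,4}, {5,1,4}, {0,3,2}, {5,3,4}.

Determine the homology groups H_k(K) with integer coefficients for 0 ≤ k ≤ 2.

H_0 = Z,  H_1 = Z,  H_2 = 0.

K has 6 vertices, 12 edges, 6 triangles.
rank ∂_0 = 0, rank ∂_1 = 5 ⇒ b_0 = 6 − 0 − 5 = 1; all invariant factors of ∂_1 are 1 so no torsion. So H_0 ≅ Z.
rank ∂_1 = 5, rank ∂_2 = 6 ⇒ b_1 = 12 − 5 − 6 = 1; all invariant factors of ∂_2 are 1 so no torsion. So H_1 ≅ Z.
rank ∂_2 = 6, rank ∂_3 = 0 ⇒ b_2 = 6 − 6 − 0 = 0. So H_2 ≅ 0.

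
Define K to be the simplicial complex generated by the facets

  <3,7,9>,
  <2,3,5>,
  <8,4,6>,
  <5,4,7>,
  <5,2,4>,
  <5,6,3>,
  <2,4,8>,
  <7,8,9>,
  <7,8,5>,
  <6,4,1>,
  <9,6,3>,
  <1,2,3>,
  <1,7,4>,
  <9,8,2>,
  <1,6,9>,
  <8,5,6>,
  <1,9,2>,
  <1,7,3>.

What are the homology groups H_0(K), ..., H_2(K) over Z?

H_0 ≅ Z,  H_1 ≅ Z × Z/2,  H_2 = 0.

K has 9 vertices, 27 edges, 18 triangles.
rank ∂_0 = 0, rank ∂_1 = 8 ⇒ b_0 = 9 − 0 − 8 = 1; all invariant factors of ∂_1 are 1 so no torsion. So H_0 = Z.
rank ∂_1 = 8, rank ∂_2 = 18 ⇒ b_1 = 27 − 8 − 18 = 1; ∂_2 has invariant factor(s) [2] giving torsion. So H_1 = Z × Z/2.
rank ∂_2 = 18, rank ∂_3 = 0 ⇒ b_2 = 18 − 18 − 0 = 0. So H_2 = 0.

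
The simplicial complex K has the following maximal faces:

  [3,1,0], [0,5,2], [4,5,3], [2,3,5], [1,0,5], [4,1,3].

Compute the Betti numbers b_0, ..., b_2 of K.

b_0 = 1, b_1 = 1, b_2 = 0.

Order the vertices as 0 < 1 < 2 < 3 < 4 < 5. Listing each simplex with vertices in this order, K has dimension 2 with simplices:

  0-simplices (6): [0], [1], [2], [3], [4], [5]
  1-simplices (12): [0,1], [0,2], [0,3], [0,5], [1,3], [1,4], [1,5], [2,3], [2,5], [3,4], [3,5], [4,5]
  2-simplices (6): [0,1,3], [0,1,5], [0,2,5], [1,3,4], [2,3,5], [3,4,5]

giving chain groups C_0 ≅ Z^6, C_1 ≅ Z^12, C_2 ≅ Z^6.

∂_1: C_1 → C_0 sends each edge [p,q] (with p < q) to q − p. For instance
  ∂[1,3] = [3] − [1].
This gives a 6×12 integer matrix of rank 5; reducing to Smith normal form yields diagonal entries (1,1,1,1,1).

Boundary ∂_2: C_2 → C_1 sends each 2-simplex [p,q,r] to [q,r] − [p,r] + [p,q]. For instance
  ∂[3,4,5] = [4,5] − [3,5] + [3,4],
  ∂[2,3,5] = [3,5] − [2,5] + [2,3].
The 12×6 boundary matrix has rank 6 and Smith normal form diag(1,1,1,1,1,1).

Reading off H_k = ker ∂_k / im ∂_{k+1}:

  H_0: rank C_0 − rank ∂_1 = 6 − 5 = 1, and the invariant factors of ∂_1 are all 1, so H_0 ≅ Z.
  H_1: rank ker ∂_1 − rank ∂_2 = (12 − 5) − 6 = 1, and the invariant factors of ∂_2 are all 1, so H_1 ≅ Z.
  H_2: rank ker ∂_2 − rank ∂_3 = (6 − 6) − 0 = 0, and there is no ∂_3, so H_2 ≅ 0.

Hence the Betti numbers are b_0 = 1, b_1 = 1, b_2 = 0.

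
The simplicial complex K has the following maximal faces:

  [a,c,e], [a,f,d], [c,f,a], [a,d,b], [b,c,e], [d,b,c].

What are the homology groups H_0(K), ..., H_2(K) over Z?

H_0 = Z,  H_1 = Z,  H_2 = 0.

Take the total order a < b < c < d < e < f on the vertex set. Then K (dimension 2) consists of the simplices:

  0-simplices (6): a, b, c, d, e, f
  1-simplices (12): ab, ac, ad, ae, af, bc, bd, be, cd, ce, cf, df
  2-simplices (6): abd, ace, acf, adf, bcd, bce

giving chain groups C_0 ≅ Z^6, C_1 ≅ Z^12, C_2 ≅ Z^6.

The boundary map ∂_1: C_1 → C_0 maps an edge to its endpoints' difference, ∂[p,q] = q − p.
As a 6×12 matrix over Z this has rank 5, with invariant factors (1,1,1,1,1).

The boundary map ∂_2: C_2 → C_1 maps a triangle to the signed sum of its edges. For instance
  ∂ace = ce − ae + ac,
  ∂acf = cf − af + ac.
The resulting 12×6 matrix has rank 6, and its Smith normal form has invariant factors (1,1,1,1,1,1).

Now H_k = ker ∂_k / im ∂_{k+1}, so:

  H_0: rank C_0 − rank ∂_1 = 6 − 5 = 1, and the invariant factors of ∂_1 are all 1, so H_0 = Z.
  H_1: rank ker ∂_1 − rank ∂_2 = (12 − 5) − 6 = 1, and the invariant factors of ∂_2 are all 1, so H_1 = Z.
  H_2: rank ker ∂_2 − rank ∂_3 = (6 − 6) − 0 = 0, and there is no ∂_3, so H_2 = 0.

As a check, the Euler characteristic is 6 − 12 + 6 = 0, which agrees with 1 − 1 + 0 = 0.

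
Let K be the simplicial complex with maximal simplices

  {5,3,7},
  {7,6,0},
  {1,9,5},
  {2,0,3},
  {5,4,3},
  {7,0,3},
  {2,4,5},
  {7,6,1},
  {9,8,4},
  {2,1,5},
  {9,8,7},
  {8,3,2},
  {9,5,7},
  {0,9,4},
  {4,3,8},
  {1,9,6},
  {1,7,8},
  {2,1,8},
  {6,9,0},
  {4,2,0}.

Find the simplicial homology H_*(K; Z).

K has 10 vertices, 30 edges, 20 triangles.
rank ∂_0 = 0, rank ∂_1 = 9 ⇒ b_0 = 10 − 0 − 9 = 1; all invariant factors of ∂_1 are 1 so no torsion. So H_0 = Z.
rank ∂_1 = 9, rank ∂_2 = 20 ⇒ b_1 = 30 − 9 − 20 = 1; ∂_2 has invariant factor(s) [2] giving torsion. So H_1 = Z ⊕ Z_2.
rank ∂_2 = 20, rank ∂_3 = 0 ⇒ b_2 = 20 − 20 − 0 = 0. So H_2 = 0.

H_0 = Z,  H_1 = Z ⊕ Z_2,  H_2 = 0.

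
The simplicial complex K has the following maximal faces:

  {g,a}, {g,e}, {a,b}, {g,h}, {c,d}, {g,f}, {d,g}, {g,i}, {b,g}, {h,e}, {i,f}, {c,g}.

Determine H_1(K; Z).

H_1 = Z^4.

Order the vertices as a < b < c < d < e < f < g < h < i. Listing each simplex with vertices in this order, K has dimension 1 with simplices:

  0-simplices (9): a, b, c, d, e, f, g, h, i
  1-simplices (12): ab, ag, bg, cd, cg, dg, eg, eh, fg, fi, gh, gi

Hence C_0 ≅ Z^9, C_1 ≅ Z^12.

∂_1: C_1 → C_0 sends each edge [p,q] (with p < q) to q − p. For instance
  ∂cd = d − c.
The resulting 9×12 matrix has rank 8, and its Smith normal form has invariant factors (1,1,1,1,1,1,1,1).

Now H_k = ker ∂_k / im ∂_{k+1}, so:

  H_1: rank ker ∂_1 − rank ∂_2 = (12 − 8) − 0 = 4, and there is no ∂_2, so H_1 ≅ Z^4.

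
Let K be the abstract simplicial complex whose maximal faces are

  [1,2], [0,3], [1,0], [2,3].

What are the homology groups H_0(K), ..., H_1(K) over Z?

H_0 ≅ Z,  H_1 ≅ Z.

Take the total order 0 < 1 < 2 < 3 on the vertex set. Then K (dimension 1) consists of the simplices:

  0-simplices (4): [0], [1], [2], [3]
  1-simplices (4): [0,1], [0,3], [1,2], [2,3]

Hence C_0 ≅ Z^4, C_1 ≅ Z^4.

Boundary ∂_1: C_1 → C_0 sends each edge [p,q] (with p < q) to q − p.
As a 4×4 matrix over Z this has rank 3, with invariant factors (1,1,1).

Reading off H_k = ker ∂_k / im ∂_{k+1}:

  H_0: rank C_0 − rank ∂_1 = 4 − 3 = 1, and the invariant factors of ∂_1 are all 1, so H_0 = Z.
  H_1: rank ker ∂_1 − rank ∂_2 = (4 − 3) − 0 = 1, and there is no ∂_2, so H_1 = Z.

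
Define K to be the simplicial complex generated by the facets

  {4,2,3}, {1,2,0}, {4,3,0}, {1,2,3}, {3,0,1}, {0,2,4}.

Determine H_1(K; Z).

H_1 ≅ 0.

Take the total order 0 < 1 < 2 < 3 < 4 on the vertex set. Then K (dimension 2) consists of the simplices:

  0-simplices (5): [0], [1], [2], [3], [4]
  1-simplices (9): [0,1], [0,2], [0,3], [0,4], [1,2], [1,3], [2,3], [2,4], [3,4]
  2-simplices (6): [0,1,2], [0,1,3], [0,2,4], [0,3,4], [1,2,3], [2,3,4]

giving chain groups C_0 ≅ Z^5, C_1 ≅ Z^9, C_2 ≅ Z^6.

The boundary map ∂_1: C_1 → C_0 sends each edge [p,q] (with p < q) to q − p. For instance
  ∂[0,2] = [2] − [0].
The resulting 5×9 matrix has rank 4, and its Smith normal form has invariant factors (1,1,1,1).

Boundary ∂_2: C_2 → C_1 acts by ∂[p,q,r] = [q,r] − [p,r] + [p,q]. For instance
  ∂[0,3,4] = [3,4] − [0,4] + [0,3],
  ∂[2,3,4] = [3,4] − [2,4] + [2,3].
The 9×6 boundary matrix has rank 5 and Smith normal form diag(1,1,1,1,1).

Computing H_k = (kernel of ∂_k) / (image of ∂_{k+1}):

  H_1: rank ker ∂_1 − rank ∂_2 = (9 − 4) − 5 = 0, and the invariant factors of ∂_2 are all 1, so H_1 ≅ 0.

(K is a triangulation of the 2-sphere S^2.)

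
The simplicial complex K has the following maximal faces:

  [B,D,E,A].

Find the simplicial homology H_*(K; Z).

H_0 ≅ Z,  H_1 = 0,  H_2 = 0,  H_3 = 0.

Order the vertices as A < B < D < E. Listing each simplex with vertices in this order, K has dimension 3 with simplices:

  0-simplices (4): A, B, D, E
  1-simplices (6): AB, AD, AE, BD, BE, DE
  2-simplices (4): ABD, ABE, ADE, BDE
  3-simplices (1): ABDE

giving chain groups C_0 ≅ Z^4, C_1 ≅ Z^6, C_2 ≅ Z^4, C_3 ≅ Z^1.

∂_1: C_1 → C_0 sends each edge [p,q] (with p < q) to q − p. For instance
  ∂DE = E − D.
This gives a 4×6 integer matrix of rank 3; reducing to Smith normal form yields diagonal entries (1,1,1).

The boundary map ∂_2: C_2 → C_1 maps a triangle to the signed sum of its edges. For instance
  ∂ABE = BE − AE + AB,
  ∂BDE = DE − BE + BD.
The resulting 6×4 matrix has rank 3, and its Smith normal form has invariant factors (1,1,1).

The boundary map ∂_3: C_3 → C_2 sends each 3-simplex σ to the alternating sum Σ_i (−1)^i (σ with its i-th vertex removed). For instance
  ∂ABDE = BDE − ADE + ABE − ABD.
This gives a 4×1 integer matrix of rank 1; reducing to Smith normal form yields diagonal entries (1).

From H_k ≅ ker(∂_k) / im(∂_{k+1}) we obtain:

  H_0: rank C_0 − rank ∂_1 = 4 − 3 = 1, and the invariant factors of ∂_1 are all 1, so H_0 = Z.
  H_1: rank ker ∂_1 − rank ∂_2 = (6 − 3) − 3 = 0, and the invariant factors of ∂_2 are all 1, so H_1 = 0.
  H_2: rank ker ∂_2 − rank ∂_3 = (4 − 3) − 1 = 0, and the invariant factors of ∂_3 are all 1, so H_2 = 0.
  H_3: rank ker ∂_3 − rank ∂_4 = (1 − 1) − 0 = 0, and there is no ∂_4, so H_3 = 0.

As a check, the Euler characteristic is 4 − 6 + 4 − 1 = 1, which agrees with 1 − 0 + 0 − 0 = 1.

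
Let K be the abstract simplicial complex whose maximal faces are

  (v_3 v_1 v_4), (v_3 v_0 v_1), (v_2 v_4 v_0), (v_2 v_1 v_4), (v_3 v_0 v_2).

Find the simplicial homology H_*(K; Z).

Fix the vertex order v_0 < v_1 < v_2 < v_3 < v_4 and write every simplex with vertices in increasing order. Then dim K = 2 and the simplices of K are:

  0-simplices (5): [v_0], [v_1], [v_2], [v_3], [v_4]
  1-simplices (10): [v_0,v_1], [v_0,v_2], [v_0,v_3], [v_0,v_4], [v_1,v_2], [v_1,v_3], [v_1,v_4], [v_2,v_3], [v_2,v_4], [v_3,v_4]
  2-simplices (5): [v_0,v_1,v_3], [v_0,v_2,v_3], [v_0,v_2,v_4], [v_1,v_2,v_4], [v_1,v_3,v_4]

Hence C_0 ≅ Z^5, C_1 ≅ Z^10, C_2 ≅ Z^5.

The boundary map ∂_1: C_1 → C_0 is given by ∂[p,q] = [q] − [p]. For instance
  ∂[v_1,v_2] = [v_2] − [v_1].
As a 5×10 matrix over Z this has rank 4, with invariant factors (1,1,1,1).

Boundary ∂_2: C_2 → C_1 maps a triangle to the signed sum of its edges. For instance
  ∂[v_1,v_3,v_4] = [v_3,v_4] − [v_1,v_4] + [v_1,v_3],
  ∂[v_0,v_2,v_4] = [v_2,v_4] − [v_0,v_4] + [v_0,v_2].
The 10×5 boundary matrix has rank 5 and Smith normal form diag(1,1,1,1,1).

From H_k ≅ ker(∂_k) / im(∂_{k+1}) we obtain:

  H_0: rank C_0 − rank ∂_1 = 5 − 4 = 1, and the invariant factors of ∂_1 are all 1, so H_0 ≅ Z.
  H_1: rank ker ∂_1 − rank ∂_2 = (10 − 4) − 5 = 1, and the invariant factors of ∂_2 are all 1, so H_1 ≅ Z.
  H_2: rank ker ∂_2 − rank ∂_3 = (5 − 5) − 0 = 0, and there is no ∂_3, so H_2 ≅ 0.

H_0 ≅ Z,  H_1 ≅ Z,  H_2 = 0.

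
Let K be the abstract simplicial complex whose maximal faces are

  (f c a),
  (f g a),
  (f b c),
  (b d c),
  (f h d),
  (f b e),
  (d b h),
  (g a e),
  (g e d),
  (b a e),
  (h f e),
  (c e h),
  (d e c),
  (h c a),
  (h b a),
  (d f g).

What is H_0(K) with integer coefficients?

H_0 ≅ Z.

K has 8 vertices, 24 edges, 16 triangles.
rank ∂_0 = 0, rank ∂_1 = 7 ⇒ b_0 = 8 − 0 − 7 = 1; all invariant factors of ∂_1 are 1 so no torsion. So H_0 = Z.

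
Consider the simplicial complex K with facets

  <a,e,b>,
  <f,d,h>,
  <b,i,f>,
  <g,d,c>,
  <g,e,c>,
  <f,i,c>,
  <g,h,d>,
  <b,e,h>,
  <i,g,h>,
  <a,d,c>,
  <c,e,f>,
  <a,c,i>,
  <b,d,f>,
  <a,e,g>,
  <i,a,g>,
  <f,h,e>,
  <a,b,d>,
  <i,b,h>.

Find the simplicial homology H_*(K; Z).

H_0 = Z,  H_1 = Z × Z/2,  H_2 = 0.

Fix the vertex order a < b < c < d < e < f < g < h < i and write every simplex with vertices in increasing order. Then dim K = 2 and the simplices of K are:

  0-simplices (9): a, b, c, d, e, f, g, h, i
  1-simplices (27): ab, ac, ad, ae, ag, ai, bd, be, bf, bh, bi, cd, ce, cf, cg, ci, df, dg, dh, ef, eg, eh, fh, fi, gh, gi, hi
  2-simplices (18): abd, abe, acd, aci, aeg, agi, bdf, beh, bfi, bhi, cdg, cef, ceg, cfi, dfh, dgh, efh, ghi

so the chain groups are C_0 ≅ Z^9, C_1 ≅ Z^27, C_2 ≅ Z^18.

The boundary map ∂_1: C_1 → C_0 sends each edge [p,q] (with p < q) to q − p. For instance
  ∂gh = h − g.
The 9×27 boundary matrix has rank 8 and Smith normal form diag(1,1,1,1,1,1,1,1).

∂_2: C_2 → C_1 maps a triangle to the signed sum of its edges. For instance
  ∂bfi = fi − bi + bf,
  ∂ceg = eg − cg + ce.
As a 27×18 matrix over Z this has rank 18, with invariant factors (1,1,1,1,1,1,1,1,1,1,1,1,1,1,1,1,1,2).

Reading off H_k = ker ∂_k / im ∂_{k+1}:

  H_0: rank C_0 − rank ∂_1 = 9 − 8 = 1, and the invariant factors of ∂_1 are all 1, so H_0 = Z.
  H_1: rank ker ∂_1 − rank ∂_2 = (27 − 8) − 18 = 1, and ∂_2 has invariant factor 2 > 1, so H_1 = Z × Z/2.
  H_2: rank ker ∂_2 − rank ∂_3 = (18 − 18) − 0 = 0, and there is no ∂_3, so H_2 = 0.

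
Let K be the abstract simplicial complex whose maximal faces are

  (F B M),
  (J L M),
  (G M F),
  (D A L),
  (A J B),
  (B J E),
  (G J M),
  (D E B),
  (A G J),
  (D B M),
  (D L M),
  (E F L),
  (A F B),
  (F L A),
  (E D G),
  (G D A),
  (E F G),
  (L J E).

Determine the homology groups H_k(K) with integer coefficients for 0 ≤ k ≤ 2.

H_0 = Z,  H_1 = Z^2,  H_2 = Z.

Take the total order A < B < D < E < F < G < J < L < M on the vertex set. Then K (dimension 2) consists of the simplices:

  0-simplices (9): A, B, D, E, F, G, J, L, M
  1-simplices (27): AB, AD, AF, AG, AJ, AL, BD, BE, BF, BJ, BM, DE, DG, DL, DM, EF, EG, EJ, EL, FG, FL, FM, GJ, GM, JL, JM, LM
  2-simplices (18): ABF, ABJ, ADG, ADL, AFL, AGJ, BDE, BDM, BEJ, BFM, DEG, DLM, EFG, EFL, EJL, FGM, GJM, JLM

giving chain groups C_0 ≅ Z^9, C_1 ≅ Z^27, C_2 ≅ Z^18.

∂_1: C_1 → C_0 maps an edge to its endpoints' difference, ∂[p,q] = q − p.
This gives a 9×27 integer matrix of rank 8; reducing to Smith normal form yields diagonal entries (1,1,1,1,1,1,1,1).

The boundary map ∂_2: C_2 → C_1 sends each 2-simplex [p,q,r] to [q,r] − [p,r] + [p,q]. For instance
  ∂EFL = FL − EL + EF,
  ∂ADG = DG − AG + AD.
As a 27×18 matrix over Z this has rank 17, with invariant factors (1,1,1,1,1,1,1,1,1,1,1,1,1,1,1,1,1).

Now H_k = ker ∂_k / im ∂_{k+1}, so:

  H_0: rank C_0 − rank ∂_1 = 9 − 8 = 1, and the invariant factors of ∂_1 are all 1, so H_0 = Z.
  H_1: rank ker ∂_1 − rank ∂_2 = (27 − 8) − 17 = 2, and the invariant factors of ∂_2 are all 1, so H_1 = Z^2.
  H_2: rank ker ∂_2 − rank ∂_3 = (18 − 17) − 0 = 1, and there is no ∂_3, so H_2 = Z.

(K is a triangulation of the torus T^2.)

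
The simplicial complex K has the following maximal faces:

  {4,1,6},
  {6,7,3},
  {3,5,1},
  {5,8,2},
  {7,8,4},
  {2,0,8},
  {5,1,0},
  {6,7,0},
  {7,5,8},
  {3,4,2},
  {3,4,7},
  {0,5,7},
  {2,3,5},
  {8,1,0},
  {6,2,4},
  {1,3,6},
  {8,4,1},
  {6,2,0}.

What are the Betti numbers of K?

b_0 = 1, b_1 = 1, b_2 = 0.

We work with the vertex ordering 0 < 1 < 2 < 3 < 4 < 5 < 6 < 7 < 8. The simplices of K, each written with vertices in increasing order, are:

  0-simplices (9): [0], [1], [2], [3], [4], [5], [6], [7], [8]
  1-simplices (27): (27 of them)
  2-simplices (18): [0,1,5], [0,1,8], [0,2,6], [0,2,8], [0,5,7], [0,6,7], [1,3,5], [1,3,6], [1,4,6], [1,4,8], [2,3,4], [2,3,5], [2,4,6], [2,5,8], [3,4,7], [3,6,7], [4,7,8], [5,7,8]

so the chain groups are C_0 ≅ Z^9, C_1 ≅ Z^27, C_2 ≅ Z^18.

The boundary map ∂_1: C_1 → C_0 sends each edge [p,q] (with p < q) to q − p.
The 9×27 boundary matrix has rank 8 and Smith normal form diag(1,1,1,1,1,1,1,1).

The boundary map ∂_2: C_2 → C_1 acts by ∂[p,q,r] = [q,r] − [p,r] + [p,q]. For instance
  ∂[2,4,6] = [4,6] − [2,6] + [2,4],
  ∂[2,3,5] = [3,5] − [2,5] + [2,3].
The 27×18 boundary matrix has rank 18 and Smith normal form diag(1,1,1,1,1,1,1,1,1,1,1,1,1,1,1,1,1,2).

Computing H_k = (kernel of ∂_k) / (image of ∂_{k+1}):

  H_0: rank C_0 − rank ∂_1 = 9 − 8 = 1, and the invariant factors of ∂_1 are all 1, so H_0 = Z.
  H_1: rank ker ∂_1 − rank ∂_2 = (27 − 8) − 18 = 1, and ∂_2 has invariant factor 2 > 1, so H_1 = Z ⊕ Z/2Z.
  H_2: rank ker ∂_2 − rank ∂_3 = (18 − 18) − 0 = 0, and there is no ∂_3, so H_2 = 0.

As a check, the Euler characteristic is 9 − 27 + 18 = 0, which agrees with 1 − 1 + 0 = 0.

Hence the Betti numbers are b_0 = 1, b_1 = 1, b_2 = 0.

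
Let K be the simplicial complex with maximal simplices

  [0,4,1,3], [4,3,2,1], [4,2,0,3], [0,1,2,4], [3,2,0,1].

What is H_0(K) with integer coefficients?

We work with the vertex ordering 0 < 1 < 2 < 3 < 4. The simplices of K, each written with vertices in increasing order, are:

  0-simplices (5): [0], [1], [2], [3], [4]
  1-simplices (10): [0,1], [0,2], [0,3], [0,4], [1,2], [1,3], [1,4], [2,3], [2,4], [3,4]
  2-simplices (10): [0,1,2], [0,1,3], [0,1,4], [0,2,3], [0,2,4], [0,3,4], [1,2,3], [1,2,4], [1,3,4], [2,3,4]
  3-simplices (5): [0,1,2,3], [0,1,2,4], [0,1,3,4], [0,2,3,4], [1,2,3,4]

Hence C_0 ≅ Z^5, C_1 ≅ Z^10, C_2 ≅ Z^10, C_3 ≅ Z^5.

Boundary ∂_1: C_1 → C_0 is given by ∂[p,q] = [q] − [p]. For instance
  ∂[0,4] = [4] − [0].
The 5×10 boundary matrix has rank 4 and Smith normal form diag(1,1,1,1).

Boundary ∂_2: C_2 → C_1 maps a triangle to the signed sum of its edges. For instance
  ∂[0,1,2] = [1,2] − [0,2] + [0,1],
  ∂[0,2,3] = [2,3] − [0,3] + [0,2].
This gives a 10×10 integer matrix of rank 6; reducing to Smith normal form yields diagonal entries (1,1,1,1,1,1).

Boundary ∂_3: C_3 → C_2 sends each 3-simplex σ to the alternating sum Σ_i (−1)^i (σ with its i-th vertex removed). For instance
  ∂[1,2,3,4] = [2,3,4] − [1,3,4] + [1,2,4] − [1,2,3],
  ∂[0,1,2,3] = [1,2,3] − [0,2,3] + [0,1,3] − [0,1,2].
As a 10×5 matrix over Z this has rank 4, with invariant factors (1,1,1,1).

From H_k ≅ ker(∂_k) / im(∂_{k+1}) we obtain:

  H_0: rank C_0 − rank ∂_1 = 5 − 4 = 1, and the invariant factors of ∂_1 are all 1, so H_0 ≅ Z.

(K is a triangulation of the 3-sphere S^3.)

H_0 ≅ Z.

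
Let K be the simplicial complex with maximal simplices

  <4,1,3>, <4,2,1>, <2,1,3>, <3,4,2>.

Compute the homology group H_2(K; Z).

Order the vertices as 1 < 2 < 3 < 4. Listing each simplex with vertices in this order, K has dimension 2 with simplices:

  0-simplices (4): [1], [2], [3], [4]
  1-simplices (6): [1,2], [1,3], [1,4], [2,3], [2,4], [3,4]
  2-simplices (4): [1,2,3], [1,2,4], [1,3,4], [2,3,4]

so the chain groups are C_0 ≅ Z^4, C_1 ≅ Z^6, C_2 ≅ Z^4.

∂_1: C_1 → C_0 is given by ∂[p,q] = [q] − [p].
This gives a 4×6 integer matrix of rank 3; reducing to Smith normal form yields diagonal entries (1,1,1).

Boundary ∂_2: C_2 → C_1 sends each 2-simplex [p,q,r] to [q,r] − [p,r] + [p,q]. For instance
  ∂[1,3,4] = [3,4] − [1,4] + [1,3],
  ∂[2,3,4] = [3,4] − [2,4] + [2,3].
This gives a 6×4 integer matrix of rank 3; reducing to Smith normal form yields diagonal entries (1,1,1).

Now H_k = ker ∂_k / im ∂_{k+1}, so:

  H_2: rank ker ∂_2 − rank ∂_3 = (4 − 3) − 0 = 1, and there is no ∂_3, so H_2 = Z.

(K is a triangulation of the 2-sphere S^2.)

H_2 ≅ Z.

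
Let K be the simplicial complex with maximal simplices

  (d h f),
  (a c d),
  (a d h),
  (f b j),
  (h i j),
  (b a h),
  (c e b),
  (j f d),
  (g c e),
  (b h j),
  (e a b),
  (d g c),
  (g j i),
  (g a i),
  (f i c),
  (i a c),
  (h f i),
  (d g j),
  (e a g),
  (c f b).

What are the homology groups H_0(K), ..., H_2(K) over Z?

H_0 ≅ Z,  H_1 ≅ Z ⊕ Z/2,  H_2 = 0.

K has 10 vertices, 30 edges, 20 triangles.
rank ∂_0 = 0, rank ∂_1 = 9 ⇒ b_0 = 10 − 0 − 9 = 1; all invariant factors of ∂_1 are 1 so no torsion. So H_0 ≅ Z.
rank ∂_1 = 9, rank ∂_2 = 20 ⇒ b_1 = 30 − 9 − 20 = 1; ∂_2 has invariant factor(s) [2] giving torsion. So H_1 ≅ Z ⊕ Z/2.
rank ∂_2 = 20, rank ∂_3 = 0 ⇒ b_2 = 20 − 20 − 0 = 0. So H_2 ≅ 0.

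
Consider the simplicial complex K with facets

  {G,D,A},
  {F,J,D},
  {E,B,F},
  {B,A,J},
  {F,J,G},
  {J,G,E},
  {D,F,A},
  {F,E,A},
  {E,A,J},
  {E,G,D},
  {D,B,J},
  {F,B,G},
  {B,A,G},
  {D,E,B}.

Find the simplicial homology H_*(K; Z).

H_0 = Z,  H_1 = Z^2,  H_2 = Z.

Take the total order A < B < D < E < F < G < J on the vertex set. Then K (dimension 2) consists of the simplices:

  0-simplices (7): A, B, D, E, F, G, J
  1-simplices (21): AB, AD, AE, AF, AG, AJ, BD, BE, BF, BG, BJ, DE, DF, DG, DJ, EF, EG, EJ, FG, FJ, GJ
  2-simplices (14): ABG, ABJ, ADF, ADG, AEF, AEJ, BDE, BDJ, BEF, BFG, DEG, DFJ, EGJ, FGJ

giving chain groups C_0 ≅ Z^7, C_1 ≅ Z^21, C_2 ≅ Z^14.

∂_1: C_1 → C_0 maps an edge to its endpoints' difference, ∂[p,q] = q − p. For instance
  ∂DF = F − D.
The resulting 7×21 matrix has rank 6, and its Smith normal form has invariant factors (1,1,1,1,1,1).

∂_2: C_2 → C_1 sends each 2-simplex [p,q,r] to [q,r] − [p,r] + [p,q]. For instance
  ∂BDE = DE − BE + BD,
  ∂BDJ = DJ − BJ + BD.
The resulting 21×14 matrix has rank 13, and its Smith normal form has invariant factors (1,1,1,1,1,1,1,1,1,1,1,1,1).

From H_k ≅ ker(∂_k) / im(∂_{k+1}) we obtain:

  H_0: rank C_0 − rank ∂_1 = 7 − 6 = 1, and the invariant factors of ∂_1 are all 1, so H_0 = Z.
  H_1: rank ker ∂_1 − rank ∂_2 = (21 − 6) − 13 = 2, and the invariant factors of ∂_2 are all 1, so H_1 = Z^2.
  H_2: rank ker ∂_2 − rank ∂_3 = (14 − 13) − 0 = 1, and there is no ∂_3, so H_2 = Z.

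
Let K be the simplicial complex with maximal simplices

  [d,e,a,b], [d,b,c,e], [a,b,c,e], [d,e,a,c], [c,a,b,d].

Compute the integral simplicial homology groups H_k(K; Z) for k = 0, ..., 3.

Order the vertices as a < b < c < d < e. Listing each simplex with vertices in this order, K has dimension 3 with simplices:

  0-simplices (5): a, b, c, d, e
  1-simplices (10): ab, ac, ad, ae, bc, bd, be, cd, ce, de
  2-simplices (10): abc, abd, abe, acd, ace, ade, bcd, bce, bde, cde
  3-simplices (5): abcd, abce, abde, acde, bcde

so the chain groups are C_0 ≅ Z^5, C_1 ≅ Z^10, C_2 ≅ Z^10, C_3 ≅ Z^5.

∂_1: C_1 → C_0 sends each edge [p,q] (with p < q) to q − p.
As a 5×10 matrix over Z this has rank 4, with invariant factors (1,1,1,1).

∂_2: C_2 → C_1 acts by ∂[p,q,r] = [q,r] − [p,r] + [p,q]. For instance
  ∂acd = cd − ad + ac,
  ∂abd = bd − ad + ab.
This gives a 10×10 integer matrix of rank 6; reducing to Smith normal form yields diagonal entries (1,1,1,1,1,1).

Boundary ∂_3: C_3 → C_2 sends each 3-simplex σ to the alternating sum Σ_i (−1)^i (σ with its i-th vertex removed). For instance
  ∂bcde = cde − bde + bce − bcd,
  ∂abce = bce − ace + abe − abc.
This gives a 10×5 integer matrix of rank 4; reducing to Smith normal form yields diagonal entries (1,1,1,1).

From H_k ≅ ker(∂_k) / im(∂_{k+1}) we obtain:

  H_0: rank C_0 − rank ∂_1 = 5 − 4 = 1, and the invariant factors of ∂_1 are all 1, so H_0 ≅ Z.
  H_1: rank ker ∂_1 − rank ∂_2 = (10 − 4) − 6 = 0, and the invariant factors of ∂_2 are all 1, so H_1 ≅ 0.
  H_2: rank ker ∂_2 − rank ∂_3 = (10 − 6) − 4 = 0, and the invariant factors of ∂_3 are all 1, so H_2 ≅ 0.
  H_3: rank ker ∂_3 − rank ∂_4 = (5 − 4) − 0 = 1, and there is no ∂_4, so H_3 ≅ Z.

H_0 = Z,  H_1 = 0,  H_2 = 0,  H_3 = Z.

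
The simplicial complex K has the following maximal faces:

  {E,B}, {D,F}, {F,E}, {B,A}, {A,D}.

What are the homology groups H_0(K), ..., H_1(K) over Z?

H_0 ≅ Z,  H_1 ≅ Z.

We work with the vertex ordering A < B < D < E < F. The simplices of K, each written with vertices in increasing order, are:

  0-simplices (5): A, B, D, E, F
  1-simplices (5): AB, AD, BE, DF, EF

Hence C_0 ≅ Z^5, C_1 ≅ Z^5.

∂_1: C_1 → C_0 is given by ∂[p,q] = [q] − [p]. For instance
  ∂AD = D − A.
The resulting 5×5 matrix has rank 4, and its Smith normal form has invariant factors (1,1,1,1).

From H_k ≅ ker(∂_k) / im(∂_{k+1}) we obtain:

  H_0: rank C_0 − rank ∂_1 = 5 − 4 = 1, and the invariant factors of ∂_1 are all 1, so H_0 ≅ Z.
  H_1: rank ker ∂_1 − rank ∂_2 = (5 − 4) − 0 = 1, and there is no ∂_2, so H_1 ≅ Z.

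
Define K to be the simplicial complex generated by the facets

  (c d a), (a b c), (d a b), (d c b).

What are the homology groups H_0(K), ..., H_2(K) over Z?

H_0 = Z,  H_1 = 0,  H_2 = Z.

K has 4 vertices, 6 edges, 4 triangles.
rank ∂_0 = 0, rank ∂_1 = 3 ⇒ b_0 = 4 − 0 − 3 = 1; all invariant factors of ∂_1 are 1 so no torsion. So H_0 ≅ Z.
rank ∂_1 = 3, rank ∂_2 = 3 ⇒ b_1 = 6 − 3 − 3 = 0; all invariant factors of ∂_2 are 1 so no torsion. So H_1 ≅ 0.
rank ∂_2 = 3, rank ∂_3 = 0 ⇒ b_2 = 4 − 3 − 0 = 1. So H_2 ≅ Z.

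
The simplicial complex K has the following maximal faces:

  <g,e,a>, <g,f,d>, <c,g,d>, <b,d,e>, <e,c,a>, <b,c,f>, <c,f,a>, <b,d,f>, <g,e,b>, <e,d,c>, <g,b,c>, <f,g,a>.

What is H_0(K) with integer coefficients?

H_0 = Z.

Fix the vertex order a < b < c < d < e < f < g and write every simplex with vertices in increasing order. Then dim K = 2 and the simplices of K are:

  0-simplices (7): a, b, c, d, e, f, g
  1-simplices (18): ac, ae, af, ag, bc, bd, be, bf, bg, cd, ce, cf, cg, de, df, dg, eg, fg
  2-simplices (12): ace, acf, aeg, afg, bcf, bcg, bde, bdf, beg, cde, cdg, dfg

Hence C_0 ≅ Z^7, C_1 ≅ Z^18, C_2 ≅ Z^12.

∂_1: C_1 → C_0 maps an edge to its endpoints' difference, ∂[p,q] = q − p. For instance
  ∂eg = g − e.
This gives a 7×18 integer matrix of rank 6; reducing to Smith normal form yields diagonal entries (1,1,1,1,1,1).

∂_2: C_2 → C_1 acts by ∂[p,q,r] = [q,r] − [p,r] + [p,q]. For instance
  ∂cdg = dg − cg + cd,
  ∂cde = de − ce + cd.
This gives a 18×12 integer matrix of rank 12; reducing to Smith normal form yields diagonal entries (1,1,1,1,1,1,1,1,1,1,1,2).

Reading off H_k = ker ∂_k / im ∂_{k+1}:

  H_0: rank C_0 − rank ∂_1 = 7 − 6 = 1, and the invariant factors of ∂_1 are all 1, so H_0 = Z.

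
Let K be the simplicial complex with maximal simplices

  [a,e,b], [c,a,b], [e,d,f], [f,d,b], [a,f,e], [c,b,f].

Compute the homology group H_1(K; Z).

H_1 = Z.

Take the total order a < b < c < d < e < f on the vertex set. Then K (dimension 2) consists of the simplices:

  0-simplices (6): a, b, c, d, e, f
  1-simplices (12): ab, ac, ae, af, bc, bd, be, bf, cf, de, df, ef
  2-simplices (6): abc, abe, aef, bcf, bdf, def

so the chain groups are C_0 ≅ Z^6, C_1 ≅ Z^12, C_2 ≅ Z^6.

Boundary ∂_1: C_1 → C_0 sends each edge [p,q] (with p < q) to q − p. For instance
  ∂bd = d − b.
As a 6×12 matrix over Z this has rank 5, with invariant factors (1,1,1,1,1).

The boundary map ∂_2: C_2 → C_1 sends each 2-simplex [p,q,r] to [q,r] − [p,r] + [p,q]. For instance
  ∂abe = be − ae + ab,
  ∂bcf = cf − bf + bc.
The resulting 12×6 matrix has rank 6, and its Smith normal form has invariant factors (1,1,1,1,1,1).

From H_k ≅ ker(∂_k) / im(∂_{k+1}) we obtain:

  H_1: rank ker ∂_1 − rank ∂_2 = (12 − 5) − 6 = 1, and the invariant factors of ∂_2 are all 1, so H_1 ≅ Z.

(K is a triangulation of the cylinder S^1 x I.)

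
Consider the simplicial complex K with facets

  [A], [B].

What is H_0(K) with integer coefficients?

H_0 ≅ Z^2.

Fix the vertex order A < B and write every simplex with vertices in increasing order. Then dim K = 0 and the simplices of K are:

  0-simplices (2): A, B

Hence C_0 ≅ Z^2.

Now H_k = ker ∂_k / im ∂_{k+1}, so:

  H_0: rank C_0 − rank ∂_1 = 2 − 0 = 2, and there is no ∂_1, so H_0 ≅ Z^2.

(K is a triangulation of a set of 2 points.)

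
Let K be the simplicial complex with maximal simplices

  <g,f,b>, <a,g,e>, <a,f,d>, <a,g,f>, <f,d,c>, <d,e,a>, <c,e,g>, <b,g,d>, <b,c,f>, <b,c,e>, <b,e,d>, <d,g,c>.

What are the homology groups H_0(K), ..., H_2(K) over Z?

Fix the vertex order a < b < c < d < e < f < g and write every simplex with vertices in increasing order. Then dim K = 2 and the simplices of K are:

  0-simplices (7): a, b, c, d, e, f, g
  1-simplices (18): ad, ae, af, ag, bc, bd, be, bf, bg, cd, ce, cf, cg, de, df, dg, eg, fg
  2-simplices (12): ade, adf, aeg, afg, bce, bcf, bde, bdg, bfg, cdf, cdg, ceg

giving chain groups C_0 ≅ Z^7, C_1 ≅ Z^18, C_2 ≅ Z^12.

∂_1: C_1 → C_0 sends each edge [p,q] (with p < q) to q − p.
The 7×18 boundary matrix has rank 6 and Smith normal form diag(1,1,1,1,1,1).

The boundary map ∂_2: C_2 → C_1 maps a triangle to the signed sum of its edges. For instance
  ∂cdf = df − cf + cd,
  ∂bfg = fg − bg + bf.
The resulting 18×12 matrix has rank 12, and its Smith normal form has invariant factors (1,1,1,1,1,1,1,1,1,1,1,2).

Now H_k = ker ∂_k / im ∂_{k+1}, so:

  H_0: rank C_0 − rank ∂_1 = 7 − 6 = 1, and the invariant factors of ∂_1 are all 1, so H_0 = Z.
  H_1: rank ker ∂_1 − rank ∂_2 = (18 − 6) − 12 = 0, and ∂_2 has invariant factor 2 > 1, so H_1 = Z/2Z.
  H_2: rank ker ∂_2 − rank ∂_3 = (12 − 12) − 0 = 0, and there is no ∂_3, so H_2 = 0.

H_0 = Z,  H_1 = Z/2Z,  H_2 = 0.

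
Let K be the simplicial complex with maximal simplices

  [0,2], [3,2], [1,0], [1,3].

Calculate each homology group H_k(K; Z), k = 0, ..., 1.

H_0 = Z,  H_1 = Z.

We work with the vertex ordering 0 < 1 < 2 < 3. The simplices of K, each written with vertices in increasing order, are:

  0-simplices (4): [0], [1], [2], [3]
  1-simplices (4): [0,1], [0,2], [1,3], [2,3]

Hence C_0 ≅ Z^4, C_1 ≅ Z^4.

The boundary map ∂_1: C_1 → C_0 sends each edge [p,q] (with p < q) to q − p. For instance
  ∂[0,2] = [2] − [0].
The resulting 4×4 matrix has rank 3, and its Smith normal form has invariant factors (1,1,1).

Now H_k = ker ∂_k / im ∂_{k+1}, so:

  H_0: rank C_0 − rank ∂_1 = 4 − 3 = 1, and the invariant factors of ∂_1 are all 1, so H_0 = Z.
  H_1: rank ker ∂_1 − rank ∂_2 = (4 − 3) − 0 = 1, and there is no ∂_2, so H_1 = Z.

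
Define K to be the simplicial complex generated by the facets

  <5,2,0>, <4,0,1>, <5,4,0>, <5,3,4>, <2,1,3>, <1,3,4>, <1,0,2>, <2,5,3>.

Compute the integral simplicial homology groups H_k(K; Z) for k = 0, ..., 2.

K has 6 vertices, 12 edges, 8 triangles.
rank ∂_0 = 0, rank ∂_1 = 5 ⇒ b_0 = 6 − 0 − 5 = 1; all invariant factors of ∂_1 are 1 so no torsion. So H_0 = Z.
rank ∂_1 = 5, rank ∂_2 = 7 ⇒ b_1 = 12 − 5 − 7 = 0; all invariant factors of ∂_2 are 1 so no torsion. So H_1 = 0.
rank ∂_2 = 7, rank ∂_3 = 0 ⇒ b_2 = 8 − 7 − 0 = 1. So H_2 = Z.

H_0 ≅ Z,  H_1 = 0,  H_2 ≅ Z.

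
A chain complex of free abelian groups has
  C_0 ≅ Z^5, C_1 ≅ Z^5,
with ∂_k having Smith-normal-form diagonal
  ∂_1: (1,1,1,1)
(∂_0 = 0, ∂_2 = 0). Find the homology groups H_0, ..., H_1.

H_0: b_0 = 5 − 0 − 4 = 1; torsion from ∂_1 factors > 1: none. So H_0 ≅ Z.
H_1: b_1 = 5 − 4 − 0 = 1; torsion from ∂_2 factors > 1: none. So H_1 ≅ Z.

H_0 ≅ Z,  H_1 ≅ Z.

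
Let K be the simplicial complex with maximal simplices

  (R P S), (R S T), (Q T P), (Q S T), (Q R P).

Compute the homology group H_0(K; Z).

Order the vertices as P < Q < R < S < T. Listing each simplex with vertices in this order, K has dimension 2 with simplices:

  0-simplices (5): P, Q, R, S, T
  1-simplices (10): PQ, PR, PS, PT, QR, QS, QT, RS, RT, ST
  2-simplices (5): PQR, PQT, PRS, QST, RST

so the chain groups are C_0 ≅ Z^5, C_1 ≅ Z^10, C_2 ≅ Z^5.

Boundary ∂_1: C_1 → C_0 maps an edge to its endpoints' difference, ∂[p,q] = q − p. For instance
  ∂QR = R − Q.
The resulting 5×10 matrix has rank 4, and its Smith normal form has invariant factors (1,1,1,1).

Boundary ∂_2: C_2 → C_1 acts by ∂[p,q,r] = [q,r] − [p,r] + [p,q]. For instance
  ∂PQT = QT − PT + PQ,
  ∂PRS = RS − PS + PR.
The 10×5 boundary matrix has rank 5 and Smith normal form diag(1,1,1,1,1).

Reading off H_k = ker ∂_k / im ∂_{k+1}:

  H_0: rank C_0 − rank ∂_1 = 5 − 4 = 1, and the invariant factors of ∂_1 are all 1, so H_0 ≅ Z.

(K is a triangulation of the Möbius band.)

H_0 = Z.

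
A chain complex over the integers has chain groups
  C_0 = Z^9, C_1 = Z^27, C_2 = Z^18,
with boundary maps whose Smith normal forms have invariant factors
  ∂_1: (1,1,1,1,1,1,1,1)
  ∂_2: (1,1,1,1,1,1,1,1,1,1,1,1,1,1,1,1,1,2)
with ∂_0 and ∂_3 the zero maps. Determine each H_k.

H_0: b_0 = 9 − 0 − 8 = 1; torsion from ∂_1 factors > 1: none. So H_0 ≅ Z.
H_1: b_1 = 27 − 8 − 18 = 1; torsion from ∂_2 factors > 1: [2]. So H_1 ≅ Z ⊕ Z/2Z.
H_2: b_2 = 18 − 18 − 0 = 0; torsion from ∂_3 factors > 1: none. So H_2 ≅ 0.

H_0 ≅ Z,  H_1 ≅ Z ⊕ Z/2Z,  H_2 = 0.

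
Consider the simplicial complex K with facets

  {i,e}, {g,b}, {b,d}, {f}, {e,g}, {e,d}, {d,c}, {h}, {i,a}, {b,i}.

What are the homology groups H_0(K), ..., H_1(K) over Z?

Fix the vertex order a < b < c < d < e < f < g < h < i and write every simplex with vertices in increasing order. Then dim K = 1 and the simplices of K are:

  0-simplices (9): a, b, c, d, e, f, g, h, i
  1-simplices (8): ai, bd, bg, bi, cd, de, eg, ei

giving chain groups C_0 ≅ Z^9, C_1 ≅ Z^8.

Boundary ∂_1: C_1 → C_0 maps an edge to its endpoints' difference, ∂[p,q] = q − p. For instance
  ∂eg = g − e.
The 9×8 boundary matrix has rank 6 and Smith normal form diag(1,1,1,1,1,1).

Reading off H_k = ker ∂_k / im ∂_{k+1}:

  H_0: rank C_0 − rank ∂_1 = 9 − 6 = 3, and the invariant factors of ∂_1 are all 1, so H_0 ≅ Z^3.
  H_1: rank ker ∂_1 − rank ∂_2 = (8 − 6) − 0 = 2, and there is no ∂_2, so H_1 ≅ Z^2.

As a check, the Euler characteristic is 9 − 8 = 1, which agrees with 3 − 2 = 1.

H_0 = Z^3,  H_1 = Z^2.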